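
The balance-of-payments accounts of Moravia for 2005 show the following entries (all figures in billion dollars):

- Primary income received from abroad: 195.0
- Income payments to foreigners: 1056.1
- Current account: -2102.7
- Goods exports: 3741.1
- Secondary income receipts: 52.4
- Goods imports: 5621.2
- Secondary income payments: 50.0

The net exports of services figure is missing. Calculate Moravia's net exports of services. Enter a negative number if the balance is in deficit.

636.1

Current account = goods balance + services balance + net primary income + net secondary income
Sum of the known components = -2738.8
Net exports of services = CA - (known components) = -2102.7 - (-2738.8) = 636.1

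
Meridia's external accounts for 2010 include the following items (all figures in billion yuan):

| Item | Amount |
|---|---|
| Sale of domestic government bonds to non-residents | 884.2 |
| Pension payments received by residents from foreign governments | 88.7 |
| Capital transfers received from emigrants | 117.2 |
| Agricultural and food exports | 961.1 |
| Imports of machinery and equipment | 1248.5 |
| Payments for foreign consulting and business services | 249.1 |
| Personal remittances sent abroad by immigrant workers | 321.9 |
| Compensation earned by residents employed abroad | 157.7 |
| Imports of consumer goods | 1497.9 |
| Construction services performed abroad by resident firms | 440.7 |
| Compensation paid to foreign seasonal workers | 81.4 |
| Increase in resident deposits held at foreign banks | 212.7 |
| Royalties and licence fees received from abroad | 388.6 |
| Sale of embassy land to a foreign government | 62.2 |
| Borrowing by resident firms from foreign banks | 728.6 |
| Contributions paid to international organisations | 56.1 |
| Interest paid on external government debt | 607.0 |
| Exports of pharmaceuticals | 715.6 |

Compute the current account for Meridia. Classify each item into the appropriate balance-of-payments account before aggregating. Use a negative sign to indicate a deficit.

Goods: 961.1 - 1497.9 + 715.6 - 1248.5 = -1069.7
Services: -249.1 + 388.6 + 440.7 = 580.2
Primary income: -81.4 + 157.7 - 607.0 = -530.7
Secondary income: 88.7 - 321.9 - 56.1 = -289.3
Current account = (-1069.7) + 580.2 + (-530.7) + (-289.3) = -1309.5
(Excluded from the current account — financial account: sale of domestic government bonds to non-residents 884.2, increase in resident deposits held at foreign banks 212.7, borrowing by resident firms from foreign banks 728.6; capital account: capital transfers received from emigrants 117.2, sale of embassy land to a foreign government 62.2.)

-1309.5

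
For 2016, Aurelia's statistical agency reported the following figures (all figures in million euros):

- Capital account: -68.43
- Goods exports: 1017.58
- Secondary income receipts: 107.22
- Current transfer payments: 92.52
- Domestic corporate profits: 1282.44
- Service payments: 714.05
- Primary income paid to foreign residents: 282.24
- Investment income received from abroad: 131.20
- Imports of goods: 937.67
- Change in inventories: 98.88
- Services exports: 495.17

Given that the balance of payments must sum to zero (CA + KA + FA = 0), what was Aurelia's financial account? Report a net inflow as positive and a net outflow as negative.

Goods balance = 1017.58 - 937.67 = 79.91
Services balance = 495.17 - 714.05 = -218.88
Trade balance (goods + services) = 79.91 + (-218.88) = -138.97
Net primary income = 131.20 - 282.24 = -151.04
Net secondary income = 107.22 - 92.52 = 14.70
Current account = -138.97 + (-151.04) + 14.70 = -275.31
Financial account = -(-275.31 + (-68.43)) = 343.74

343.74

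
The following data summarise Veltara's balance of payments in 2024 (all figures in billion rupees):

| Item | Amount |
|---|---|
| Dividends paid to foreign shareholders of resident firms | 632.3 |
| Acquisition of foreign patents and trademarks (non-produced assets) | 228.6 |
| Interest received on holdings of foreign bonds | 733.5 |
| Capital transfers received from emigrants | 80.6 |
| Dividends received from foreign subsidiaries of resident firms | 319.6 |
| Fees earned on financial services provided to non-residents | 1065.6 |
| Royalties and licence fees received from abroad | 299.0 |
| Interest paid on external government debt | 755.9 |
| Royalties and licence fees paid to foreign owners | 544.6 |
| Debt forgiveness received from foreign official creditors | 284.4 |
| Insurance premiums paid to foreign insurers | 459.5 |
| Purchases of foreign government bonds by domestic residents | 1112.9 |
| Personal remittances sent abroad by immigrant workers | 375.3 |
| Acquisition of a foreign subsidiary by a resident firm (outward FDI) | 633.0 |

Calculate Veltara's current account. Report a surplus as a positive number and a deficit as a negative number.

Services: -544.6 + 299.0 + 1065.6 - 459.5 = 360.5
Primary income: -632.3 + 733.5 + 319.6 - 755.9 = -335.1
Secondary income: -375.3
Current account = 360.5 + (-335.1) + (-375.3) = -349.9
(Excluded from the current account — capital account: acquisition of foreign patents and trademarks (non-produced assets) 228.6, capital transfers received from emigrants 80.6, debt forgiveness received from foreign official creditors 284.4; financial account: purchases of foreign government bonds by domestic residents 1112.9, acquisition of a foreign subsidiary by a resident firm (outward FDI) 633.0.)

-349.9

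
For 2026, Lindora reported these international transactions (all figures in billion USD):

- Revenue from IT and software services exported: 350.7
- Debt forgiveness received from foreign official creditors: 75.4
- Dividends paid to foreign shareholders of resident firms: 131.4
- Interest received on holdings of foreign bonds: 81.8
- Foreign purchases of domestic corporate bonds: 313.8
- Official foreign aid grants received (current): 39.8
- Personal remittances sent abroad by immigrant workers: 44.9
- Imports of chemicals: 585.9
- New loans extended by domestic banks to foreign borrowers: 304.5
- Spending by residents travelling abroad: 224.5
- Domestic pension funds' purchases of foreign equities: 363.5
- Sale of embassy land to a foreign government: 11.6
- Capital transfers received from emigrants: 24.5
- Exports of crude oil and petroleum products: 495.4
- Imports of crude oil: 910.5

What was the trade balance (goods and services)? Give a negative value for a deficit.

-874.8

Goods: -585.9 + 495.4 - 910.5 = -1001.0
Services: 350.7 - 224.5 = 126.2
Trade balance = -1001.0 + 126.2 = -874.8
(Excluded from the trade balance — capital account: debt forgiveness received from foreign official creditors 75.4, sale of embassy land to a foreign government 11.6, capital transfers received from emigrants 24.5; primary income: dividends paid to foreign shareholders of resident firms 131.4, interest received on holdings of foreign bonds 81.8; financial account: foreign purchases of domestic corporate bonds 313.8, new loans extended by domestic banks to foreign borrowers 304.5, domestic pension funds' purchases of foreign equities 363.5; secondary income: official foreign aid grants received (current) 39.8, personal remittances sent abroad by immigrant workers 44.9.)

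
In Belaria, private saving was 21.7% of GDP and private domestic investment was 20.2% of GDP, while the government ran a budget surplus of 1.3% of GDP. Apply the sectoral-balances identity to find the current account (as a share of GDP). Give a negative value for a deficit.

2.8

By the sectoral-balances identity, CA = (S_private - I) + (T - G).
Private balance = 21.7 - 20.2 = 1.5
Government balance (T - G) = 1.3
CA = 1.5 + 1.3 = 2.8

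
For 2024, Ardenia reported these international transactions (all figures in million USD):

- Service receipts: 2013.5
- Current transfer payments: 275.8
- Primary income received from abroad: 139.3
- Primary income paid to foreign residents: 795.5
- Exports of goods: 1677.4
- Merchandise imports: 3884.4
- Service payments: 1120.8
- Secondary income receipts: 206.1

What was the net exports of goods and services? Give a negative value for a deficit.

Goods balance = 1677.4 - 3884.4 = -2207.0
Services balance = 2013.5 - 1120.8 = 892.7
Trade balance (goods + services) = -2207.0 + 892.7 = -1314.3

-1314.3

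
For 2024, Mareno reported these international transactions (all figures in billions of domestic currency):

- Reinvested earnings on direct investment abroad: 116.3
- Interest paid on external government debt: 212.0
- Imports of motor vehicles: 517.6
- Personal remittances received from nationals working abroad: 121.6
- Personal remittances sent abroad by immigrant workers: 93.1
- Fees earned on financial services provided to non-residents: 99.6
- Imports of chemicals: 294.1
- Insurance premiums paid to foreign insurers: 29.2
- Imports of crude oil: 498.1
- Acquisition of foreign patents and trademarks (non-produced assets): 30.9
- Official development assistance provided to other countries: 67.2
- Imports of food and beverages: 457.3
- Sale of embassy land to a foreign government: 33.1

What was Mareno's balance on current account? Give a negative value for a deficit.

Goods: -294.1 - 517.6 - 498.1 - 457.3 = -1767.1
Services: -29.2 + 99.6 = 70.4
Primary income: -212.0 + 116.3 = -95.7
Secondary income: 121.6 - 67.2 - 93.1 = -38.7
Current account = (-1767.1) + 70.4 + (-95.7) + (-38.7) = -1831.1
(Excluded from the current account — capital account: acquisition of foreign patents and trademarks (non-produced assets) 30.9, sale of embassy land to a foreign government 33.1.)

-1831.1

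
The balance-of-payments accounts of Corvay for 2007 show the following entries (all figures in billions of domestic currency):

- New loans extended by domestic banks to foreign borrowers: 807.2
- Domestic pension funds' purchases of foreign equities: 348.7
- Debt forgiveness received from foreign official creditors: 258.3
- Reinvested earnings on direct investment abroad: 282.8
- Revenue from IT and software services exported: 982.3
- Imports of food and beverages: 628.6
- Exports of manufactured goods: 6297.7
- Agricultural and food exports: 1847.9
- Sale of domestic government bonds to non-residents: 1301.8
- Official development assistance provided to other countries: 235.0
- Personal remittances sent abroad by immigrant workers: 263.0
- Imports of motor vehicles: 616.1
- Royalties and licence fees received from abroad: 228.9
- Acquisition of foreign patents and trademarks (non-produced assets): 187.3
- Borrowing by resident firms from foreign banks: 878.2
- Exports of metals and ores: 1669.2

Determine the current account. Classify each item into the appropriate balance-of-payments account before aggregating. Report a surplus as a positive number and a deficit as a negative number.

Goods: 1847.9 + 1669.2 + 6297.7 - 628.6 - 616.1 = 8570.1
Services: 228.9 + 982.3 = 1211.2
Primary income: 282.8
Secondary income: -263.0 - 235.0 = -498.0
Current account = 8570.1 + 1211.2 + 282.8 + (-498.0) = 9566.1
(Excluded from the current account — financial account: new loans extended by domestic banks to foreign borrowers 807.2, domestic pension funds' purchases of foreign equities 348.7, sale of domestic government bonds to non-residents 1301.8, borrowing by resident firms from foreign banks 878.2; capital account: debt forgiveness received from foreign official creditors 258.3, acquisition of foreign patents and trademarks (non-produced assets) 187.3.)

9566.1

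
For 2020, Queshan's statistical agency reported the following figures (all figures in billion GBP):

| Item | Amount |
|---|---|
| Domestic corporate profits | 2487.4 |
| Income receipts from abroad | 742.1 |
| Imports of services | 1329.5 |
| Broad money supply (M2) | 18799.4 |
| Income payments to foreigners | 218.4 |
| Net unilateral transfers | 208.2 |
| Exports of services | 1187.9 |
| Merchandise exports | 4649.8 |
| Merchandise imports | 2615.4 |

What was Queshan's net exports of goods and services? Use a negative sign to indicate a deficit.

Goods balance = 4649.8 - 2615.4 = 2034.4
Services balance = 1187.9 - 1329.5 = -141.6
Trade balance (goods + services) = 2034.4 + (-141.6) = 1892.8

1892.8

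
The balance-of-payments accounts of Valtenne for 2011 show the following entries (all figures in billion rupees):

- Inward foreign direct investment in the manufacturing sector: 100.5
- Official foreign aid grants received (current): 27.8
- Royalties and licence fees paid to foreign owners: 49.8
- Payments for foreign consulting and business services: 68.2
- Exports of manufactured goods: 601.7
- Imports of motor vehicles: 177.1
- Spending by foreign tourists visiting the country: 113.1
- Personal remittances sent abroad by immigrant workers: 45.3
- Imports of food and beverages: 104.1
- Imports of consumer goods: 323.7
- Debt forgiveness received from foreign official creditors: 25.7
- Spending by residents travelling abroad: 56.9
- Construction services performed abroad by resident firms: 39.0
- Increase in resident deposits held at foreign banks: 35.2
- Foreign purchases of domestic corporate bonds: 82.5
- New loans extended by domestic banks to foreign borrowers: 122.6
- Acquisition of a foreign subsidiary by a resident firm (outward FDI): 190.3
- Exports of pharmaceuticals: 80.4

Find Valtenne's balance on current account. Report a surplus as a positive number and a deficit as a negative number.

36.9

Goods: 80.4 - 323.7 + 601.7 - 104.1 - 177.1 = 77.2
Services: 39.0 - 68.2 - 49.8 - 56.9 + 113.1 = -22.8
Secondary income: -45.3 + 27.8 = -17.5
Current account = 77.2 + (-22.8) + (-17.5) = 36.9
(Excluded from the current account — financial account: inward foreign direct investment in the manufacturing sector 100.5, increase in resident deposits held at foreign banks 35.2, foreign purchases of domestic corporate bonds 82.5, new loans extended by domestic banks to foreign borrowers 122.6, acquisition of a foreign subsidiary by a resident firm (outward FDI) 190.3; capital account: debt forgiveness received from foreign official creditors 25.7.)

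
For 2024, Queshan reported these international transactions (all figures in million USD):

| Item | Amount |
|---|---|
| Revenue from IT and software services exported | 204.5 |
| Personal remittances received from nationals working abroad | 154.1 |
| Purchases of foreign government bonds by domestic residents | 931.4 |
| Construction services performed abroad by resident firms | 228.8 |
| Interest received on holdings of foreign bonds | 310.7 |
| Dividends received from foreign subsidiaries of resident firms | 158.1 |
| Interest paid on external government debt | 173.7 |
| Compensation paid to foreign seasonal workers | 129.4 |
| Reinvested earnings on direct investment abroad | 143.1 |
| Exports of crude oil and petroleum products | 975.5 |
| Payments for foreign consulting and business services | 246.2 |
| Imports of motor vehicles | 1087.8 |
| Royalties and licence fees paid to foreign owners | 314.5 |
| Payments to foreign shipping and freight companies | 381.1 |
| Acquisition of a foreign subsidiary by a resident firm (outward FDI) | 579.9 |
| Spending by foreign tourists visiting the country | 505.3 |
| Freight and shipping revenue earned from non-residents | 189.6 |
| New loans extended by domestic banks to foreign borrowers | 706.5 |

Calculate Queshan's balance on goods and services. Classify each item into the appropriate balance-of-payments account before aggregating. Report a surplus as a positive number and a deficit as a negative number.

74.1

Goods: -1087.8 + 975.5 = -112.3
Services: -246.2 + 228.8 + 204.5 - 314.5 - 381.1 + 505.3 + 189.6 = 186.4
Trade balance = -112.3 + 186.4 = 74.1
(Excluded from the trade balance — secondary income: personal remittances received from nationals working abroad 154.1; financial account: purchases of foreign government bonds by domestic residents 931.4, acquisition of a foreign subsidiary by a resident firm (outward FDI) 579.9, new loans extended by domestic banks to foreign borrowers 706.5; primary income: interest received on holdings of foreign bonds 310.7, dividends received from foreign subsidiaries of resident firms 158.1, interest paid on external government debt 173.7, compensation paid to foreign seasonal workers 129.4, reinvested earnings on direct investment abroad 143.1.)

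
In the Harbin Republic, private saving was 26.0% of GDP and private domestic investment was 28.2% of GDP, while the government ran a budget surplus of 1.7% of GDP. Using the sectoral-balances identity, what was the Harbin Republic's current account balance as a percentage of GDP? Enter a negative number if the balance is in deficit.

-0.5

By the sectoral-balances identity, CA = (S_private - I) + (T - G).
Private balance = 26.0 - 28.2 = -2.2
Government balance (T - G) = 1.7
CA = -2.2 + 1.7 = -0.5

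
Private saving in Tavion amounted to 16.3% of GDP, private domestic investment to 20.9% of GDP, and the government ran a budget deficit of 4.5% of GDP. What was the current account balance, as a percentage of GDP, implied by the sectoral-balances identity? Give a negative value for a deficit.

By the sectoral-balances identity, CA = (S_private - I) + (T - G).
Private balance = 16.3 - 20.9 = -4.6
Government balance (T - G) = -4.5
CA = -4.6 + (-4.5) = -9.1

-9.1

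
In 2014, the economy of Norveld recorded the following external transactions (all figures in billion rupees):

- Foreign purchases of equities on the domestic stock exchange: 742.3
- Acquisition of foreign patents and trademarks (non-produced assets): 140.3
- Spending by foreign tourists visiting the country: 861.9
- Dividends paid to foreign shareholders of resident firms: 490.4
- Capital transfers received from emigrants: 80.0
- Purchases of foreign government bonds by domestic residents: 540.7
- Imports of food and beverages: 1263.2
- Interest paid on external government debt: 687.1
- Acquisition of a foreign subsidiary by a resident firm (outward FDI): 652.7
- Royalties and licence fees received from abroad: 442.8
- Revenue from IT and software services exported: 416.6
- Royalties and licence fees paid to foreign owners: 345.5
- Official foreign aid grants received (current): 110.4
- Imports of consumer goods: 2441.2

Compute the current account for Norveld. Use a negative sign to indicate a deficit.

-3395.7

Goods: -2441.2 - 1263.2 = -3704.4
Services: 861.9 - 345.5 + 442.8 + 416.6 = 1375.8
Primary income: -687.1 - 490.4 = -1177.5
Secondary income: 110.4
Current account = (-3704.4) + 1375.8 + (-1177.5) + 110.4 = -3395.7
(Excluded from the current account — financial account: foreign purchases of equities on the domestic stock exchange 742.3, purchases of foreign government bonds by domestic residents 540.7, acquisition of a foreign subsidiary by a resident firm (outward FDI) 652.7; capital account: acquisition of foreign patents and trademarks (non-produced assets) 140.3, capital transfers received from emigrants 80.0.)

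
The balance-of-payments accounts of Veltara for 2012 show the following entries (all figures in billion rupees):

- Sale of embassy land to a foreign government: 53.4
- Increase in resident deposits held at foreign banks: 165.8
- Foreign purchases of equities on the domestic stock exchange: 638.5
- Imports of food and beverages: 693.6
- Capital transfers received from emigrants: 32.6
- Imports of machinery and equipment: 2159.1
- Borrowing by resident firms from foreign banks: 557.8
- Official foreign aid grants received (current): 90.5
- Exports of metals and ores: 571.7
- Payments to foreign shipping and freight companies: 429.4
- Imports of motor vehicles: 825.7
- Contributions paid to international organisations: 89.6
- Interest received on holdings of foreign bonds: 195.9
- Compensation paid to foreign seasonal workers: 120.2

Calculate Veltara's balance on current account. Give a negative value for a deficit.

-3459.5

Goods: 571.7 - 825.7 - 2159.1 - 693.6 = -3106.7
Services: -429.4
Primary income: -120.2 + 195.9 = 75.7
Secondary income: -89.6 + 90.5 = 0.9
Current account = (-3106.7) + (-429.4) + 75.7 + 0.9 = -3459.5
(Excluded from the current account — capital account: sale of embassy land to a foreign government 53.4, capital transfers received from emigrants 32.6; financial account: increase in resident deposits held at foreign banks 165.8, foreign purchases of equities on the domestic stock exchange 638.5, borrowing by resident firms from foreign banks 557.8.)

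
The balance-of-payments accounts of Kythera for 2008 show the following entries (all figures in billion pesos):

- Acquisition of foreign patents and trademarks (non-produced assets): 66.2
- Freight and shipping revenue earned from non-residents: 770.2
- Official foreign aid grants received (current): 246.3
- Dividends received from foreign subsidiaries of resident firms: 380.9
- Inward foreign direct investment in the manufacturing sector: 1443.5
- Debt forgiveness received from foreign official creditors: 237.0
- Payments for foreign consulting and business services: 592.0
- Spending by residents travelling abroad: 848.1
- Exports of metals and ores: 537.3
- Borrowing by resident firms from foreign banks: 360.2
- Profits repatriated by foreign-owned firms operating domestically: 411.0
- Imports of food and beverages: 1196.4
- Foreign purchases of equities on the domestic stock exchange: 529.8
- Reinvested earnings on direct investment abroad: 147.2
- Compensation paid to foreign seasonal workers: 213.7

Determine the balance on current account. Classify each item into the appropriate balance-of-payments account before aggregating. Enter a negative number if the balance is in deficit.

-1179.3

Goods: 537.3 - 1196.4 = -659.1
Services: 770.2 - 592.0 - 848.1 = -669.9
Primary income: 147.2 - 411.0 - 213.7 + 380.9 = -96.6
Secondary income: 246.3
Current account = (-659.1) + (-669.9) + (-96.6) + 246.3 = -1179.3
(Excluded from the current account — capital account: acquisition of foreign patents and trademarks (non-produced assets) 66.2, debt forgiveness received from foreign official creditors 237.0; financial account: inward foreign direct investment in the manufacturing sector 1443.5, borrowing by resident firms from foreign banks 360.2, foreign purchases of equities on the domestic stock exchange 529.8.)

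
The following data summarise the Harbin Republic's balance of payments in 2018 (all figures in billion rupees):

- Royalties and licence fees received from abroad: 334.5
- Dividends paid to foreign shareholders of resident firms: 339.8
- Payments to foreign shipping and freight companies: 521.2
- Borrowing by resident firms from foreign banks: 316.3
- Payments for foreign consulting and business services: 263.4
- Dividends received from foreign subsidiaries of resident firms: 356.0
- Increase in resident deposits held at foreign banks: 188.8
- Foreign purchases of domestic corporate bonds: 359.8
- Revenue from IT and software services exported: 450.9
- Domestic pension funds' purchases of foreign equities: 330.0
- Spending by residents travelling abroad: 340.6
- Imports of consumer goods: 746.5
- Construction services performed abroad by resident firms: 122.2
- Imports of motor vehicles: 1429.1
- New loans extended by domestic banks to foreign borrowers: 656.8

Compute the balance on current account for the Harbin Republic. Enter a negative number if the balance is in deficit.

Goods: -1429.1 - 746.5 = -2175.6
Services: -263.4 + 334.5 - 521.2 + 122.2 + 450.9 - 340.6 = -217.6
Primary income: 356.0 - 339.8 = 16.2
Current account = (-2175.6) + (-217.6) + 16.2 = -2377.0
(Excluded from the current account — financial account: borrowing by resident firms from foreign banks 316.3, increase in resident deposits held at foreign banks 188.8, foreign purchases of domestic corporate bonds 359.8, domestic pension funds' purchases of foreign equities 330.0, new loans extended by domestic banks to foreign borrowers 656.8.)

-2377.0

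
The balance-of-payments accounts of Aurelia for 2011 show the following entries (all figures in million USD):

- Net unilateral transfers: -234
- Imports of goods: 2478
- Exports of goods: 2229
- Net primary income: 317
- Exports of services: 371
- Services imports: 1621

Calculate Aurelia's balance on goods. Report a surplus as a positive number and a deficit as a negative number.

-249

Goods balance = 2229 - 2478 = -249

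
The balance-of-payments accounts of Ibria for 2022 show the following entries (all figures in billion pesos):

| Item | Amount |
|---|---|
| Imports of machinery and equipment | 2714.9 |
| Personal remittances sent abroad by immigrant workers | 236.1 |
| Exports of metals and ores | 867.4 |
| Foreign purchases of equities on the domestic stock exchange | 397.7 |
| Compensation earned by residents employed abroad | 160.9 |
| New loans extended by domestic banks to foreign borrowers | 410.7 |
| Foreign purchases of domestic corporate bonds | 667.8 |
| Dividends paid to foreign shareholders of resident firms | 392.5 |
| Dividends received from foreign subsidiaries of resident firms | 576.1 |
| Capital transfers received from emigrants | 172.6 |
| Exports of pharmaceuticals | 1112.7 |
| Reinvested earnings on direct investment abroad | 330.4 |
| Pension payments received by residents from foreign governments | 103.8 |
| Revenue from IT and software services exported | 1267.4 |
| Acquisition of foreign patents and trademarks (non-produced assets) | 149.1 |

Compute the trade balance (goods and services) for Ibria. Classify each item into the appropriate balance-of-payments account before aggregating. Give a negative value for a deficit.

Goods: -2714.9 + 867.4 + 1112.7 = -734.8
Services: 1267.4
Trade balance = -734.8 + 1267.4 = 532.6
(Excluded from the trade balance — secondary income: personal remittances sent abroad by immigrant workers 236.1, pension payments received by residents from foreign governments 103.8; financial account: foreign purchases of equities on the domestic stock exchange 397.7, new loans extended by domestic banks to foreign borrowers 410.7, foreign purchases of domestic corporate bonds 667.8; primary income: compensation earned by residents employed abroad 160.9, dividends paid to foreign shareholders of resident firms 392.5, dividends received from foreign subsidiaries of resident firms 576.1, reinvested earnings on direct investment abroad 330.4; capital account: capital transfers received from emigrants 172.6, acquisition of foreign patents and trademarks (non-produced assets) 149.1.)

532.6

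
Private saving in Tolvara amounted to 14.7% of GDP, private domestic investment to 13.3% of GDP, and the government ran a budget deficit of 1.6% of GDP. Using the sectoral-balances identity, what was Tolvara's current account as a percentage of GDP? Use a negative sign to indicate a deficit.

By the sectoral-balances identity, CA = (S_private - I) + (T - G).
Private balance = 14.7 - 13.3 = 1.4
Government balance (T - G) = -1.6
CA = 1.4 + (-1.6) = -0.2

-0.2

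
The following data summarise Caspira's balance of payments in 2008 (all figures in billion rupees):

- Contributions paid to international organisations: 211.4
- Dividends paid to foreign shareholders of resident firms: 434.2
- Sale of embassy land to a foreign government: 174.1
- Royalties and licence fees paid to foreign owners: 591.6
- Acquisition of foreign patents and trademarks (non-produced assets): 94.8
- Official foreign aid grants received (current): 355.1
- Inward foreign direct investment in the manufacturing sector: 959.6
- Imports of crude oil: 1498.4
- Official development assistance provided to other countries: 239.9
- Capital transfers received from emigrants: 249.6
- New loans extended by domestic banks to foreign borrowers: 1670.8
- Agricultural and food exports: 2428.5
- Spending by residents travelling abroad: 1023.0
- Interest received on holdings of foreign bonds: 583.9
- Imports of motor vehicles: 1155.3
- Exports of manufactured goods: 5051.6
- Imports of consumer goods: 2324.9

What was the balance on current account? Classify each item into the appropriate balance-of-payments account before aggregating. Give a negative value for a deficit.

Goods: -1155.3 + 5051.6 + 2428.5 - 2324.9 - 1498.4 = 2501.5
Services: -1023.0 - 591.6 = -1614.6
Primary income: -434.2 + 583.9 = 149.7
Secondary income: -211.4 - 239.9 + 355.1 = -96.2
Current account = 2501.5 + (-1614.6) + 149.7 + (-96.2) = 940.4
(Excluded from the current account — capital account: sale of embassy land to a foreign government 174.1, acquisition of foreign patents and trademarks (non-produced assets) 94.8, capital transfers received from emigrants 249.6; financial account: inward foreign direct investment in the manufacturing sector 959.6, new loans extended by domestic banks to foreign borrowers 1670.8.)

940.4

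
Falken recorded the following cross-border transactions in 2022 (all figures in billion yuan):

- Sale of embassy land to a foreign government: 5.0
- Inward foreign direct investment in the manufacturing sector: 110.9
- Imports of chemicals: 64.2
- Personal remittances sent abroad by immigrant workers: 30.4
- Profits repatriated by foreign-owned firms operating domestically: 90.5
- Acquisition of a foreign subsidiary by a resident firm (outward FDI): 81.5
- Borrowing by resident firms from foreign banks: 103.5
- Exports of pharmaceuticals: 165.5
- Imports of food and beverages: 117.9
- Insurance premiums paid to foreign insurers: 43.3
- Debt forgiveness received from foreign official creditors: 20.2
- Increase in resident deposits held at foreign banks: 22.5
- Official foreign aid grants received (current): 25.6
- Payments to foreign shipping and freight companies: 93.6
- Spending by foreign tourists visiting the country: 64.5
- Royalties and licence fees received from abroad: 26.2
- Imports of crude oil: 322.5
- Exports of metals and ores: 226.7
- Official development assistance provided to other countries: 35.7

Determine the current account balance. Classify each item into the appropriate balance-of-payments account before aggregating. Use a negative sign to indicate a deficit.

-289.6

Goods: -64.2 + 226.7 - 322.5 - 117.9 + 165.5 = -112.4
Services: -43.3 + 64.5 - 93.6 + 26.2 = -46.2
Primary income: -90.5
Secondary income: -35.7 + 25.6 - 30.4 = -40.5
Current account = (-112.4) + (-46.2) + (-90.5) + (-40.5) = -289.6
(Excluded from the current account — capital account: sale of embassy land to a foreign government 5.0, debt forgiveness received from foreign official creditors 20.2; financial account: inward foreign direct investment in the manufacturing sector 110.9, acquisition of a foreign subsidiary by a resident firm (outward FDI) 81.5, borrowing by resident firms from foreign banks 103.5, increase in resident deposits held at foreign banks 22.5.)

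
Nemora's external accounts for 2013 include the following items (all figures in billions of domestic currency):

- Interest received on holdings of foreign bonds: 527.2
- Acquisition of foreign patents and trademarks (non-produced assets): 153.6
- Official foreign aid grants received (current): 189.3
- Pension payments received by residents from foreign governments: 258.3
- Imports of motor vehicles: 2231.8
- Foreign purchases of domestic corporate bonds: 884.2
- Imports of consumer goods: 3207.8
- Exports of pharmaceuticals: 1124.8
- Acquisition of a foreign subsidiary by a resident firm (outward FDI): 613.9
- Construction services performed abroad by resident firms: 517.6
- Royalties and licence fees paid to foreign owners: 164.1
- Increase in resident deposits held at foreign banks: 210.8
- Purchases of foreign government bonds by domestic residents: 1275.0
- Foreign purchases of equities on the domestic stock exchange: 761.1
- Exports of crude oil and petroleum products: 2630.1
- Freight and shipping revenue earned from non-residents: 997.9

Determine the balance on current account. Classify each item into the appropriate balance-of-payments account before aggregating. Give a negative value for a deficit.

Goods: -2231.8 - 3207.8 + 2630.1 + 1124.8 = -1684.7
Services: 997.9 + 517.6 - 164.1 = 1351.4
Primary income: 527.2
Secondary income: 258.3 + 189.3 = 447.6
Current account = (-1684.7) + 1351.4 + 527.2 + 447.6 = 641.5
(Excluded from the current account — capital account: acquisition of foreign patents and trademarks (non-produced assets) 153.6; financial account: foreign purchases of domestic corporate bonds 884.2, acquisition of a foreign subsidiary by a resident firm (outward FDI) 613.9, increase in resident deposits held at foreign banks 210.8, purchases of foreign government bonds by domestic residents 1275.0, foreign purchases of equities on the domestic stock exchange 761.1.)

641.5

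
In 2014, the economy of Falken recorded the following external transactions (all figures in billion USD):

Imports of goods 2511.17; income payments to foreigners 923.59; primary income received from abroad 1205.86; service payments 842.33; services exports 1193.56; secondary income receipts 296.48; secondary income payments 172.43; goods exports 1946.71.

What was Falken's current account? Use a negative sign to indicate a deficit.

Goods balance = 1946.71 - 2511.17 = -564.46
Services balance = 1193.56 - 842.33 = 351.23
Trade balance (goods + services) = -564.46 + 351.23 = -213.23
Net primary income = 1205.86 - 923.59 = 282.27
Net secondary income = 296.48 - 172.43 = 124.05
Current account = -213.23 + 282.27 + 124.05 = 193.09

193.09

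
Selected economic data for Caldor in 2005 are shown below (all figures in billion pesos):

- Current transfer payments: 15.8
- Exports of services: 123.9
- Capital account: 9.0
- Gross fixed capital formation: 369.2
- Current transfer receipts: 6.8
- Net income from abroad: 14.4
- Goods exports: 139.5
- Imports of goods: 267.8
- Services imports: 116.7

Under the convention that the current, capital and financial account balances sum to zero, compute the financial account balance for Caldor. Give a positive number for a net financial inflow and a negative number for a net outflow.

106.7

Goods balance = 139.5 - 267.8 = -128.3
Services balance = 123.9 - 116.7 = 7.2
Trade balance (goods + services) = -128.3 + 7.2 = -121.1
Net primary income = 14.4
Net secondary income = 6.8 - 15.8 = -9.0
Current account = -121.1 + 14.4 + (-9.0) = -115.7
Financial account = -(-115.7 + 9.0) = 106.7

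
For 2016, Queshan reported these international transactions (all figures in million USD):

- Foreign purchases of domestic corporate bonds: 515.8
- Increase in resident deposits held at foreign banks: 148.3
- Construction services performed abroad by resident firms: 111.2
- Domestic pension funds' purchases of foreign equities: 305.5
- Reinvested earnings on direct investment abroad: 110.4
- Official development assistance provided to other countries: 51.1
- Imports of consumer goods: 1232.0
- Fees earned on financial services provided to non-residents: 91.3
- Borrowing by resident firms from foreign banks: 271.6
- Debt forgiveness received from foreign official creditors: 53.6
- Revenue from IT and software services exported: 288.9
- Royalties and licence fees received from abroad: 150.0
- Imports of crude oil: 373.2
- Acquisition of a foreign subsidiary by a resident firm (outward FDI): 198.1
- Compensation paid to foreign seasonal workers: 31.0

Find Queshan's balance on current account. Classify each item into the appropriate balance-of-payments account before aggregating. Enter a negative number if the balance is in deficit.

-935.5

Goods: -1232.0 - 373.2 = -1605.2
Services: 91.3 + 111.2 + 150.0 + 288.9 = 641.4
Primary income: -31.0 + 110.4 = 79.4
Secondary income: -51.1
Current account = (-1605.2) + 641.4 + 79.4 + (-51.1) = -935.5
(Excluded from the current account — financial account: foreign purchases of domestic corporate bonds 515.8, increase in resident deposits held at foreign banks 148.3, domestic pension funds' purchases of foreign equities 305.5, borrowing by resident firms from foreign banks 271.6, acquisition of a foreign subsidiary by a resident firm (outward FDI) 198.1; capital account: debt forgiveness received from foreign official creditors 53.6.)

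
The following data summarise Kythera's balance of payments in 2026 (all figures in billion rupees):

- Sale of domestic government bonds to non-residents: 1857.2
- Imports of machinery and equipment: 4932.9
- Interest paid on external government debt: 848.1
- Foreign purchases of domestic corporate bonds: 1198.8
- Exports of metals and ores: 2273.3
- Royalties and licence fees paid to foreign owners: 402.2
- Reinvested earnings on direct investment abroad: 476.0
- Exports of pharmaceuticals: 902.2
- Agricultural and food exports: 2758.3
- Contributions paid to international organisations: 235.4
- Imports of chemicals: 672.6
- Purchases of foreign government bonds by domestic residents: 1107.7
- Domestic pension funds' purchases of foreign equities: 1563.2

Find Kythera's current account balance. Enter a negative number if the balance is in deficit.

-681.4

Goods: -4932.9 - 672.6 + 2273.3 + 2758.3 + 902.2 = 328.3
Services: -402.2
Primary income: -848.1 + 476.0 = -372.1
Secondary income: -235.4
Current account = 328.3 + (-402.2) + (-372.1) + (-235.4) = -681.4
(Excluded from the current account — financial account: sale of domestic government bonds to non-residents 1857.2, foreign purchases of domestic corporate bonds 1198.8, purchases of foreign government bonds by domestic residents 1107.7, domestic pension funds' purchases of foreign equities 1563.2.)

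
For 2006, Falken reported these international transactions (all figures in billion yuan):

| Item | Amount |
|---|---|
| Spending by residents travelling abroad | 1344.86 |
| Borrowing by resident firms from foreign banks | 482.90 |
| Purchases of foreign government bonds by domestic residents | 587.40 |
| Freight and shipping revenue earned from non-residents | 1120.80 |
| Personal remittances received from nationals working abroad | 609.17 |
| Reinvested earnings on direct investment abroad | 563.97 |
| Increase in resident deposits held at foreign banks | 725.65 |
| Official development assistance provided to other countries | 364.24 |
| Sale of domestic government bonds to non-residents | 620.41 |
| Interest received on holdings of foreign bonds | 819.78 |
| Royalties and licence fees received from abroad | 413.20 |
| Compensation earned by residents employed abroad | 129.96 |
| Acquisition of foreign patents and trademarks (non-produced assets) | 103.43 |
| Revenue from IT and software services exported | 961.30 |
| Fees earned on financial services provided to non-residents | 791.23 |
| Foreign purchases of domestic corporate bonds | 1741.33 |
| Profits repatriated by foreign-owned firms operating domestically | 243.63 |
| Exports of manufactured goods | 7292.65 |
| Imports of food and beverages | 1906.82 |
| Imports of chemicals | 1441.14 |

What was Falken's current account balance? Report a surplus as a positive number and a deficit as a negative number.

Goods: -1906.82 + 7292.65 - 1441.14 = 3944.69
Services: 791.23 + 1120.80 - 1344.86 + 961.30 + 413.20 = 1941.67
Primary income: 819.78 + 129.96 - 243.63 + 563.97 = 1270.08
Secondary income: -364.24 + 609.17 = 244.93
Current account = 3944.69 + 1941.67 + 1270.08 + 244.93 = 7401.37
(Excluded from the current account — financial account: borrowing by resident firms from foreign banks 482.90, purchases of foreign government bonds by domestic residents 587.40, increase in resident deposits held at foreign banks 725.65, sale of domestic government bonds to non-residents 620.41, foreign purchases of domestic corporate bonds 1741.33; capital account: acquisition of foreign patents and trademarks (non-produced assets) 103.43.)

7401.37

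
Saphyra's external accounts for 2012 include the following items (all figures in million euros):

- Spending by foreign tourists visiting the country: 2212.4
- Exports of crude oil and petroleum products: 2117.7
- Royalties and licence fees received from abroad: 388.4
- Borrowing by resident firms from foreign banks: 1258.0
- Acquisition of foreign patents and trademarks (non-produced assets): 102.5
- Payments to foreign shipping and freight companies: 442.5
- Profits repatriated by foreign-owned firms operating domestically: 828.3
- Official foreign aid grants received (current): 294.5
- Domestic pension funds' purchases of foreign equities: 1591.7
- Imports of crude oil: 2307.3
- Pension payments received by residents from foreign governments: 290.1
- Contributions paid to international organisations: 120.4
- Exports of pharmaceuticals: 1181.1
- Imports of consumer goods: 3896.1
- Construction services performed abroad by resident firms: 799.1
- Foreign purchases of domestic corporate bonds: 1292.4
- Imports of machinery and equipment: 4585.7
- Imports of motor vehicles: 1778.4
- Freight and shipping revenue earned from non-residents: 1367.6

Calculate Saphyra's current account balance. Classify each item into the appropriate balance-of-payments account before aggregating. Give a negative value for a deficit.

-5307.8

Goods: 1181.1 + 2117.7 - 2307.3 - 4585.7 - 3896.1 - 1778.4 = -9268.7
Services: 388.4 - 442.5 + 799.1 + 2212.4 + 1367.6 = 4325.0
Primary income: -828.3
Secondary income: 290.1 + 294.5 - 120.4 = 464.2
Current account = (-9268.7) + 4325.0 + (-828.3) + 464.2 = -5307.8
(Excluded from the current account — financial account: borrowing by resident firms from foreign banks 1258.0, domestic pension funds' purchases of foreign equities 1591.7, foreign purchases of domestic corporate bonds 1292.4; capital account: acquisition of foreign patents and trademarks (non-produced assets) 102.5.)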